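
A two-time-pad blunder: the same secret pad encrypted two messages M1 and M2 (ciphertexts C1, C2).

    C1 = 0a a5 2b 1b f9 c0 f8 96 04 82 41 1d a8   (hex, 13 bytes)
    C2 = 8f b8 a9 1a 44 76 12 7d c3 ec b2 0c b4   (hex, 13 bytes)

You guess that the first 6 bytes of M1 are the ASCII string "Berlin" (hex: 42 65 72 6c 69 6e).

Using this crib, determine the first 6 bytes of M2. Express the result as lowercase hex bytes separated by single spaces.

c7 78 f0 6d d4 d8

First, C1 ⊕ C2 = (M1 ⊕ K) ⊕ (M2 ⊕ K) = M1 ⊕ M2, so the key drops out. Then M2 = (M1 ⊕ M2) ⊕ M1 over the first 6 bytes.
byte 0: (0a ⊕ 8f) ⊕ 42 = 85 ⊕ 42 = c7
byte 1: (a5 ⊕ b8) ⊕ 65 = 1d ⊕ 65 = 78
byte 2: (2b ⊕ a9) ⊕ 72 = 82 ⊕ 72 = f0
byte 3: (1b ⊕ 1a) ⊕ 6c = 01 ⊕ 6c = 6d
byte 4: (f9 ⊕ 44) ⊕ 69 = bd ⊕ 69 = d4
byte 5: (c0 ⊕ 76) ⊕ 6e = b6 ⊕ 6e = d8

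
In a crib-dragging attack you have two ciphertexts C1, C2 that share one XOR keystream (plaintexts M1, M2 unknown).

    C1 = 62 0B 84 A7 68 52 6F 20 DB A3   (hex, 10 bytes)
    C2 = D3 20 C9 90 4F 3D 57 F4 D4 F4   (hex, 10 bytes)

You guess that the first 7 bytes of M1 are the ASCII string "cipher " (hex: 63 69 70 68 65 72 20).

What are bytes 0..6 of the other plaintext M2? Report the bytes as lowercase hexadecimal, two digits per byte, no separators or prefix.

First, C1 ⊕ C2 = (M1 ⊕ K) ⊕ (M2 ⊕ K) = M1 ⊕ M2, so the key drops out. Then M2 = (M1 ⊕ M2) ⊕ M1 over the first 7 bytes.
byte 0: (62 XOR d3) XOR 63 = b1 XOR 63 = d2
byte 1: (0b XOR 20) XOR 69 = 2b XOR 69 = 42
byte 2: (84 XOR c9) XOR 70 = 4d XOR 70 = 3d
byte 3: (a7 XOR 90) XOR 68 = 37 XOR 68 = 5f
byte 4: (68 XOR 4f) XOR 65 = 27 XOR 65 = 42
byte 5: (52 XOR 3d) XOR 72 = 6f XOR 72 = 1d
byte 6: (6f XOR 57) XOR 20 = 38 XOR 20 = 18

d2423d5f421d18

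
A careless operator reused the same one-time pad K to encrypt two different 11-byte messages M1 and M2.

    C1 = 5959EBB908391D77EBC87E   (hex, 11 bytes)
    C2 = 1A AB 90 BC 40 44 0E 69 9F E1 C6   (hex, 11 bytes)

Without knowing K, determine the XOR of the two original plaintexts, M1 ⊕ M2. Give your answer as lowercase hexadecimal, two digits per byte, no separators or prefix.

43f27b05487d131e7429b8

C1 ⊕ C2 = (M1 ⊕ K) ⊕ (M2 ⊕ K) = M1 ⊕ M2 — the shared key cancels under XOR.
 89 ⊕  26 =  67
 89 ⊕ 171 = 242
235 ⊕ 144 = 123
185 ⊕ 188 =   5
  8 ⊕  64 =  72
 57 ⊕  68 = 125
 29 ⊕  14 =  19
119 ⊕ 105 =  30
235 ⊕ 159 = 116
200 ⊕ 225 =  41
126 ⊕ 198 = 184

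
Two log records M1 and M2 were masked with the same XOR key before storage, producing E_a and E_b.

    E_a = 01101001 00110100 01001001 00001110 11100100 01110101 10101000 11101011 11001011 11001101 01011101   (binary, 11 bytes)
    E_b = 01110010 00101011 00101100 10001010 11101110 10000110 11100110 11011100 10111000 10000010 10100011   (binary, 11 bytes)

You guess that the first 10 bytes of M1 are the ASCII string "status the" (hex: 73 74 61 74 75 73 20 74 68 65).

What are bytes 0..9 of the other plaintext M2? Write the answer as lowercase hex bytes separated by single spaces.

First, E_a ⊕ E_b = (M1 ⊕ K) ⊕ (M2 ⊕ K) = M1 ⊕ M2, so the key drops out. Then M2 = (M1 ⊕ M2) ⊕ M1 over the first 10 bytes.
byte 0: (69 XOR 72) XOR 73 = 1b XOR 73 = 68
byte 1: (34 XOR 2b) XOR 74 = 1f XOR 74 = 6b
byte 2: (49 XOR 2c) XOR 61 = 65 XOR 61 = 04
byte 3: (0e XOR 8a) XOR 74 = 84 XOR 74 = f0
byte 4: (e4 XOR ee) XOR 75 = 0a XOR 75 = 7f
byte 5: (75 XOR 86) XOR 73 = f3 XOR 73 = 80
byte 6: (a8 XOR e6) XOR 20 = 4e XOR 20 = 6e
byte 7: (eb XOR dc) XOR 74 = 37 XOR 74 = 43
byte 8: (cb XOR b8) XOR 68 = 73 XOR 68 = 1b
byte 9: (cd XOR 82) XOR 65 = 4f XOR 65 = 2a

68 6b 04 f0 7f 80 6e 43 1b 2a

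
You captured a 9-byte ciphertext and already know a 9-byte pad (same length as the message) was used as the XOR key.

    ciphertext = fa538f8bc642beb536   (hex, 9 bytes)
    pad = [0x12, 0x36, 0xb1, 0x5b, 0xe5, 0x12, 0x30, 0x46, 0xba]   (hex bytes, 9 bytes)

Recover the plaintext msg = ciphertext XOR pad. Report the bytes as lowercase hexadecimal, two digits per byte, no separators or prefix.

11111010 ^ 00010010 = 11101000
01010011 ^ 00110110 = 01100101
10001111 ^ 10110001 = 00111110
10001011 ^ 01011011 = 11010000
11000110 ^ 11100101 = 00100011
01000010 ^ 00010010 = 01010000
10111110 ^ 00110000 = 10001110
10110101 ^ 01000110 = 11110011
00110110 ^ 10111010 = 10001100

e8653ed023508ef38c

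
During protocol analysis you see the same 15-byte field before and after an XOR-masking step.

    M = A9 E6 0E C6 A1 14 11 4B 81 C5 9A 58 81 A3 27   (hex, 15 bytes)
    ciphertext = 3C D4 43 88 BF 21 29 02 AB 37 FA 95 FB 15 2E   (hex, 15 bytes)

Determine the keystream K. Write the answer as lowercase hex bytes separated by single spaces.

Since ciphertext = M ⊕ K, XORing both sides with M gives K = M ⊕ ciphertext.
byte 0: 10101001 ^ 00111100 = 10010101
byte 1: 11100110 ^ 11010100 = 00110010
byte 2: 00001110 ^ 01000011 = 01001101
byte 3: 11000110 ^ 10001000 = 01001110
byte 4: 10100001 ^ 10111111 = 00011110
byte 5: 00010100 ^ 00100001 = 00110101
byte 6: 00010001 ^ 00101001 = 00111000
byte 7: 01001011 ^ 00000010 = 01001001
byte 8: 10000001 ^ 10101011 = 00101010
byte 9: 11000101 ^ 00110111 = 11110010
byte 10: 10011010 ^ 11111010 = 01100000
byte 11: 01011000 ^ 10010101 = 11001101
byte 12: 10000001 ^ 11111011 = 01111010
byte 13: 10100011 ^ 00010101 = 10110110
byte 14: 00100111 ^ 00101110 = 00001001

95 32 4d 4e 1e 35 38 49 2a f2 60 cd 7a b6 09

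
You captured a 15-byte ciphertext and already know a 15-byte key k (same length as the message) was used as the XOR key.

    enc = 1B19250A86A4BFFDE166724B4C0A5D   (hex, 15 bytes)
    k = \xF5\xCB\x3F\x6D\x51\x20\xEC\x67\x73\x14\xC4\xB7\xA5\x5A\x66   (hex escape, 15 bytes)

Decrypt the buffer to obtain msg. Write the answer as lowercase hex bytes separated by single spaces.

ee d2 1a 67 d7 84 53 9a 92 72 b6 fc e9 50 3b

 27 ^ 245 = 238
 25 ^ 203 = 210
 37 ^  63 =  26
 10 ^ 109 = 103
134 ^  81 = 215
164 ^  32 = 132
191 ^ 236 =  83
253 ^ 103 = 154
225 ^ 115 = 146
102 ^  20 = 114
114 ^ 196 = 182
 75 ^ 183 = 252
 76 ^ 165 = 233
 10 ^  90 =  80
 93 ^ 102 =  59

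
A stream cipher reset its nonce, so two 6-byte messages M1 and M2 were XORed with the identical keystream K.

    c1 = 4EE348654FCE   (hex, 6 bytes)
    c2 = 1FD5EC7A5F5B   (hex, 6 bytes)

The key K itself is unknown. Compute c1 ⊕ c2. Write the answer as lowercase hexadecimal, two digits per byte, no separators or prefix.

5136a41f1095

c1 ⊕ c2 = (M1 ⊕ K) ⊕ (M2 ⊕ K) = M1 ⊕ M2 — the shared key cancels under XOR.
01001110 XOR 00011111 = 01010001
11100011 XOR 11010101 = 00110110
01001000 XOR 11101100 = 10100100
01100101 XOR 01111010 = 00011111
01001111 XOR 01011111 = 00010000
11001110 XOR 01011011 = 10010101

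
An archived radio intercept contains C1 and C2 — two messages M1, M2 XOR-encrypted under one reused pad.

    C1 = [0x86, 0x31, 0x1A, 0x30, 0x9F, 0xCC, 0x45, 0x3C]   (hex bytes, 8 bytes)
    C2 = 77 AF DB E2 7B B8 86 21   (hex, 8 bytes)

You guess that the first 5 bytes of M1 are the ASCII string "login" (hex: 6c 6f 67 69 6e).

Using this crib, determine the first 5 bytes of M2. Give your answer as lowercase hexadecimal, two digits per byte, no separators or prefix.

9df1a6bb8a

First, C1 ⊕ C2 = (M1 ⊕ K) ⊕ (M2 ⊕ K) = M1 ⊕ M2, so the key drops out. Then M2 = (M1 ⊕ M2) ⊕ M1 over the first 5 bytes.
byte 0: (86 XOR 77) XOR 6c = f1 XOR 6c = 9d
byte 1: (31 XOR af) XOR 6f = 9e XOR 6f = f1
byte 2: (1a XOR db) XOR 67 = c1 XOR 67 = a6
byte 3: (30 XOR e2) XOR 69 = d2 XOR 69 = bb
byte 4: (9f XOR 7b) XOR 6e = e4 XOR 6e = 8a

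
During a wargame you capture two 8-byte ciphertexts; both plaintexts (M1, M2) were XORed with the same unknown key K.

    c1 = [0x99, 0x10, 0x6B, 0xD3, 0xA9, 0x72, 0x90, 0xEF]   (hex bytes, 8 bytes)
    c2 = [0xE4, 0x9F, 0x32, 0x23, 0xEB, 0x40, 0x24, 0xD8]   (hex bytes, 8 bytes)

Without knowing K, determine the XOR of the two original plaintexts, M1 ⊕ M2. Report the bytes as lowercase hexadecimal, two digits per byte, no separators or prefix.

7d8f59f04232b437

c1 ⊕ c2 = (M1 ⊕ K) ⊕ (M2 ⊕ K) = M1 ⊕ M2 — the shared key cancels under XOR.
10011001 XOR 11100100 = 01111101
00010000 XOR 10011111 = 10001111
01101011 XOR 00110010 = 01011001
11010011 XOR 00100011 = 11110000
10101001 XOR 11101011 = 01000010
01110010 XOR 01000000 = 00110010
10010000 XOR 00100100 = 10110100
11101111 XOR 11011000 = 00110111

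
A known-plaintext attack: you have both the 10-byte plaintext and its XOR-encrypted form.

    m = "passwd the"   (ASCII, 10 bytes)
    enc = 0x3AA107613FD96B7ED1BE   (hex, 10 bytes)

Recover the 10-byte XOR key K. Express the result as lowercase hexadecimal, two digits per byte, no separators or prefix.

Since enc = m ⊕ K, XORing both sides with m gives K = m ⊕ enc.
70 ^ 3a = 4a
61 ^ a1 = c0
73 ^ 07 = 74
73 ^ 61 = 12
77 ^ 3f = 48
64 ^ d9 = bd
20 ^ 6b = 4b
74 ^ 7e = 0a
68 ^ d1 = b9
65 ^ be = db

4ac0741248bd4b0ab9db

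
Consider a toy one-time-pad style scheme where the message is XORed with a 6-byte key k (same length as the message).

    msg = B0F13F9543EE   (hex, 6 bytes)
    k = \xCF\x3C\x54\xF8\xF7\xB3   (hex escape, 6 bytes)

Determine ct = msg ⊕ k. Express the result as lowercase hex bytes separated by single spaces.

7f cd 6b 6d b4 5d

XOR is its own inverse, so applying the key byte-wise gives the result directly.
b0 xor cf = 7f
f1 xor 3c = cd
3f xor 54 = 6b
95 xor f8 = 6d
43 xor f7 = b4
ee xor b3 = 5d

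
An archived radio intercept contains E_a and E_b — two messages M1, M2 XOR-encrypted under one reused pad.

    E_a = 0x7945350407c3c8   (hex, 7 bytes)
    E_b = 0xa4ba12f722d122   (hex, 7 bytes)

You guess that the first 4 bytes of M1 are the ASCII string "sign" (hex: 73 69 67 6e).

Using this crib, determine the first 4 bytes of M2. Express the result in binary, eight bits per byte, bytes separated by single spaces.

First, E_a ⊕ E_b = (M1 ⊕ K) ⊕ (M2 ⊕ K) = M1 ⊕ M2, so the key drops out. Then M2 = (M1 ⊕ M2) ⊕ M1 over the first 4 bytes.
byte 0: (79 XOR a4) XOR 73 = dd XOR 73 = ae
byte 1: (45 XOR ba) XOR 69 = ff XOR 69 = 96
byte 2: (35 XOR 12) XOR 67 = 27 XOR 67 = 40
byte 3: (04 XOR f7) XOR 6e = f3 XOR 6e = 9d

10101110 10010110 01000000 10011101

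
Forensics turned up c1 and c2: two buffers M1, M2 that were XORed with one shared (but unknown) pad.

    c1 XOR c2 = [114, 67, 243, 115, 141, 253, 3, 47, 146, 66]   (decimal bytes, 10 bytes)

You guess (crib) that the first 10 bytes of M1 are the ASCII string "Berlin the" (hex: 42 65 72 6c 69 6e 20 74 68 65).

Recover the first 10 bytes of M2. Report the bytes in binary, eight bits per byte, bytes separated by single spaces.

Since c1 ⊕ c2 = M1 ⊕ M2, XORing with the guessed M1 bytes yields the corresponding M2 bytes: M2 = (c1 ⊕ c2) ⊕ M1.
72 ^ 42 = 30
43 ^ 65 = 26
f3 ^ 72 = 81
73 ^ 6c = 1f
8d ^ 69 = e4
fd ^ 6e = 93
03 ^ 20 = 23
2f ^ 74 = 5b
92 ^ 68 = fa
42 ^ 65 = 27

00110000 00100110 10000001 00011111 11100100 10010011 00100011 01011011 11111010 00100111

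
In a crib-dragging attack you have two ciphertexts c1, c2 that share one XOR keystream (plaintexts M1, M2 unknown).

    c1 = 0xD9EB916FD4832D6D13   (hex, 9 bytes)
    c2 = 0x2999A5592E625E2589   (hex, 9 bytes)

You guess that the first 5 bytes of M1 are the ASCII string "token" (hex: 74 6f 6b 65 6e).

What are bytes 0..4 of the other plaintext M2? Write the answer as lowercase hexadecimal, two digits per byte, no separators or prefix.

841d5f5394

First, c1 ⊕ c2 = (M1 ⊕ K) ⊕ (M2 ⊕ K) = M1 ⊕ M2, so the key drops out. Then M2 = (M1 ⊕ M2) ⊕ M1 over the first 5 bytes.
byte 0: (d9 ^ 29) ^ 74 = f0 ^ 74 = 84
byte 1: (eb ^ 99) ^ 6f = 72 ^ 6f = 1d
byte 2: (91 ^ a5) ^ 6b = 34 ^ 6b = 5f
byte 3: (6f ^ 59) ^ 65 = 36 ^ 65 = 53
byte 4: (d4 ^ 2e) ^ 6e = fa ^ 6e = 94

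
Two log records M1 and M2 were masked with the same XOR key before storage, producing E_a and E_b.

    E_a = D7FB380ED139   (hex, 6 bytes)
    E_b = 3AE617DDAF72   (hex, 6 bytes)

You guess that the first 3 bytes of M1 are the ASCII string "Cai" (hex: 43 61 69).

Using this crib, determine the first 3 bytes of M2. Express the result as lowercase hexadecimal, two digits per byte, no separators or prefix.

ae7c46

First, E_a ⊕ E_b = (M1 ⊕ K) ⊕ (M2 ⊕ K) = M1 ⊕ M2, so the key drops out. Then M2 = (M1 ⊕ M2) ⊕ M1 over the first 3 bytes.
byte 0: (d7 XOR 3a) XOR 43 = ed XOR 43 = ae
byte 1: (fb XOR e6) XOR 61 = 1d XOR 61 = 7c
byte 2: (38 XOR 17) XOR 69 = 2f XOR 69 = 46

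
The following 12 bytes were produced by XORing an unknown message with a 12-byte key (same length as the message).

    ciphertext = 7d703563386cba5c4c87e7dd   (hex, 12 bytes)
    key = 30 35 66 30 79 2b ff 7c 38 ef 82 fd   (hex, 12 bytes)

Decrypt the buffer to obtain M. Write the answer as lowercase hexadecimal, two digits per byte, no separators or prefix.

4d4553534147452074686520

XOR is its own inverse, so applying the key byte-wise gives the result directly.
125 XOR  48 =  77
112 XOR  53 =  69
 53 XOR 102 =  83
 99 XOR  48 =  83
 56 XOR 121 =  65
108 XOR  43 =  71
186 XOR 255 =  69
 92 XOR 124 =  32
 76 XOR  56 = 116
135 XOR 239 = 104
231 XOR 130 = 101
221 XOR 253 =  32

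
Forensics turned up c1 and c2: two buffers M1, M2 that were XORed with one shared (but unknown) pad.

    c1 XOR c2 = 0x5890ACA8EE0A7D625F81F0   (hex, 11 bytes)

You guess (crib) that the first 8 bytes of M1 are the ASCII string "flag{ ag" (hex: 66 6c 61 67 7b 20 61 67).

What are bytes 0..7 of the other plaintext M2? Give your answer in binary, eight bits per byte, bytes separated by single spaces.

Since c1 ⊕ c2 = M1 ⊕ M2, XORing with the guessed M1 bytes yields the corresponding M2 bytes: M2 = (c1 ⊕ c2) ⊕ M1.
byte 0: 01011000 ⊕ 01100110 = 00111110
byte 1: 10010000 ⊕ 01101100 = 11111100
byte 2: 10101100 ⊕ 01100001 = 11001101
byte 3: 10101000 ⊕ 01100111 = 11001111
byte 4: 11101110 ⊕ 01111011 = 10010101
byte 5: 00001010 ⊕ 00100000 = 00101010
byte 6: 01111101 ⊕ 01100001 = 00011100
byte 7: 01100010 ⊕ 01100111 = 00000101

00111110 11111100 11001101 11001111 10010101 00101010 00011100 00000101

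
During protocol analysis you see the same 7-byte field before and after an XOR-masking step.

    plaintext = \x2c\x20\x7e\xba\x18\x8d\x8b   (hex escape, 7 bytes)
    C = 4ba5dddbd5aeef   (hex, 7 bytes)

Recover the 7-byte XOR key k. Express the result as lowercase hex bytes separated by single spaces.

67 85 a3 61 cd 23 64

Since C = plaintext ⊕ k, XORing both sides with plaintext gives k = plaintext ⊕ C.
00101100 XOR 01001011 = 01100111
00100000 XOR 10100101 = 10000101
01111110 XOR 11011101 = 10100011
10111010 XOR 11011011 = 01100001
00011000 XOR 11010101 = 11001101
10001101 XOR 10101110 = 00100011
10001011 XOR 11101111 = 01100100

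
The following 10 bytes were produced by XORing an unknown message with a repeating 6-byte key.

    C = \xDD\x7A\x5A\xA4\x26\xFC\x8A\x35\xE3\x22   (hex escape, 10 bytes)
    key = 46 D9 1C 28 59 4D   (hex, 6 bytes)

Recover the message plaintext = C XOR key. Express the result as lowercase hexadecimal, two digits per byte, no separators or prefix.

9ba3468c7fb1ccecff0a

The 6-byte key repeats, so the effective keystream is 46 d9 1c 28 59 4d 46 d9 1c 28.
byte 0: 11011101 XOR 01000110 = 10011011
byte 1: 01111010 XOR 11011001 = 10100011
byte 2: 01011010 XOR 00011100 = 01000110
byte 3: 10100100 XOR 00101000 = 10001100
byte 4: 00100110 XOR 01011001 = 01111111
byte 5: 11111100 XOR 01001101 = 10110001
byte 6: 10001010 XOR 01000110 = 11001100
byte 7: 00110101 XOR 11011001 = 11101100
byte 8: 11100011 XOR 00011100 = 11111111
byte 9: 00100010 XOR 00101000 = 00001010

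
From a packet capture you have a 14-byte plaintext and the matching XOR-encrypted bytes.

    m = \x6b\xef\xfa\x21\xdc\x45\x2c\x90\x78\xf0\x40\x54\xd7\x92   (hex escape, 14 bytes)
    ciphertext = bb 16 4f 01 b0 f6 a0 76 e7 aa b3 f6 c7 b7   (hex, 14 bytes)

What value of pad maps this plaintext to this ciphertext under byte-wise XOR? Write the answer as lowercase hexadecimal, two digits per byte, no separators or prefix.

Since ciphertext = m ⊕ pad, XORing both sides with m gives pad = m ⊕ ciphertext.
byte 0: 107 XOR 187 = 208
byte 1: 239 XOR  22 = 249
byte 2: 250 XOR  79 = 181
byte 3:  33 XOR   1 =  32
byte 4: 220 XOR 176 = 108
byte 5:  69 XOR 246 = 179
byte 6:  44 XOR 160 = 140
byte 7: 144 XOR 118 = 230
byte 8: 120 XOR 231 = 159
byte 9: 240 XOR 170 =  90
byte 10:  64 XOR 179 = 243
byte 11:  84 XOR 246 = 162
byte 12: 215 XOR 199 =  16
byte 13: 146 XOR 183 =  37

d0f9b5206cb38ce69f5af3a21025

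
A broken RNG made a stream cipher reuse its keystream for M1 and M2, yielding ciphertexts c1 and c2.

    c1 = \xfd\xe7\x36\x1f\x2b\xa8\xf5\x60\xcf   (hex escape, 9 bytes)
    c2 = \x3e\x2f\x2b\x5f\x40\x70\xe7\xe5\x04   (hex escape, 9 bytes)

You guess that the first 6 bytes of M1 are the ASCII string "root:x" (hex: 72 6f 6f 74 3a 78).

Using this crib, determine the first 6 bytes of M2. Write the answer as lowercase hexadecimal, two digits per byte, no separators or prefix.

b1a7723451a0

First, c1 ⊕ c2 = (M1 ⊕ K) ⊕ (M2 ⊕ K) = M1 ⊕ M2, so the key drops out. Then M2 = (M1 ⊕ M2) ⊕ M1 over the first 6 bytes.
byte 0: (fd xor 3e) xor 72 = c3 xor 72 = b1
byte 1: (e7 xor 2f) xor 6f = c8 xor 6f = a7
byte 2: (36 xor 2b) xor 6f = 1d xor 6f = 72
byte 3: (1f xor 5f) xor 74 = 40 xor 74 = 34
byte 4: (2b xor 40) xor 3a = 6b xor 3a = 51
byte 5: (a8 xor 70) xor 78 = d8 xor 78 = a0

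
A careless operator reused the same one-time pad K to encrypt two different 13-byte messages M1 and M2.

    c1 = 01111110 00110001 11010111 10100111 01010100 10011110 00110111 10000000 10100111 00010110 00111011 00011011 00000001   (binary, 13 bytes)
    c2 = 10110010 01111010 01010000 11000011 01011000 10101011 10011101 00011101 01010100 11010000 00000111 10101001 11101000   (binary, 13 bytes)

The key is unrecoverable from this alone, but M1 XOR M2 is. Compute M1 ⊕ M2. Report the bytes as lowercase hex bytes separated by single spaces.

c1 ⊕ c2 = (M1 ⊕ K) ⊕ (M2 ⊕ K) = M1 ⊕ M2 — the shared key cancels under XOR.
7e ^ b2 = cc
31 ^ 7a = 4b
d7 ^ 50 = 87
a7 ^ c3 = 64
54 ^ 58 = 0c
9e ^ ab = 35
37 ^ 9d = aa
80 ^ 1d = 9d
a7 ^ 54 = f3
16 ^ d0 = c6
3b ^ 07 = 3c
1b ^ a9 = b2
01 ^ e8 = e9

cc 4b 87 64 0c 35 aa 9d f3 c6 3c b2 e9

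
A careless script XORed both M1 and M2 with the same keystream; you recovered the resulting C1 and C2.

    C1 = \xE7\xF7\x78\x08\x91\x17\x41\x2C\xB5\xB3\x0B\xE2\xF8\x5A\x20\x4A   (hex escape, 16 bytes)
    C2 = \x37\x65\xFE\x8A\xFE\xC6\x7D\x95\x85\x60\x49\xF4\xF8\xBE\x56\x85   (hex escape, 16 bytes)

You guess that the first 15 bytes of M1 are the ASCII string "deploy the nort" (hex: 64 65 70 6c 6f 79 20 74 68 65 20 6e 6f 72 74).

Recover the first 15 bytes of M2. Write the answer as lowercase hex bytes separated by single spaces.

b4 f7 f6 ee 00 a8 1c cd 58 b6 62 78 6f 96 02

First, C1 ⊕ C2 = (M1 ⊕ K) ⊕ (M2 ⊕ K) = M1 ⊕ M2, so the key drops out. Then M2 = (M1 ⊕ M2) ⊕ M1 over the first 15 bytes.
byte 0: (e7 xor 37) xor 64 = d0 xor 64 = b4
byte 1: (f7 xor 65) xor 65 = 92 xor 65 = f7
byte 2: (78 xor fe) xor 70 = 86 xor 70 = f6
byte 3: (08 xor 8a) xor 6c = 82 xor 6c = ee
byte 4: (91 xor fe) xor 6f = 6f xor 6f = 00
byte 5: (17 xor c6) xor 79 = d1 xor 79 = a8
byte 6: (41 xor 7d) xor 20 = 3c xor 20 = 1c
byte 7: (2c xor 95) xor 74 = b9 xor 74 = cd
byte 8: (b5 xor 85) xor 68 = 30 xor 68 = 58
byte 9: (b3 xor 60) xor 65 = d3 xor 65 = b6
byte 10: (0b xor 49) xor 20 = 42 xor 20 = 62
byte 11: (e2 xor f4) xor 6e = 16 xor 6e = 78
byte 12: (f8 xor f8) xor 6f = 00 xor 6f = 6f
byte 13: (5a xor be) xor 72 = e4 xor 72 = 96
byte 14: (20 xor 56) xor 74 = 76 xor 74 = 02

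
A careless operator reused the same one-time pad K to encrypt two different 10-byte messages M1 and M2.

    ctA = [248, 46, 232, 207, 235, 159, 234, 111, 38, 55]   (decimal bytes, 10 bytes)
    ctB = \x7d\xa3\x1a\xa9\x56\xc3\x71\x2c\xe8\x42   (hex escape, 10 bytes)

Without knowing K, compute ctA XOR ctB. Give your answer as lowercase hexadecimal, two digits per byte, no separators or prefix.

ctA ⊕ ctB = (M1 ⊕ K) ⊕ (M2 ⊕ K) = M1 ⊕ M2 — the shared key cancels under XOR.
byte 0: 11111000 xor 01111101 = 10000101
byte 1: 00101110 xor 10100011 = 10001101
byte 2: 11101000 xor 00011010 = 11110010
byte 3: 11001111 xor 10101001 = 01100110
byte 4: 11101011 xor 01010110 = 10111101
byte 5: 10011111 xor 11000011 = 01011100
byte 6: 11101010 xor 01110001 = 10011011
byte 7: 01101111 xor 00101100 = 01000011
byte 8: 00100110 xor 11101000 = 11001110
byte 9: 00110111 xor 01000010 = 01110101

858df266bd5c9b43ce75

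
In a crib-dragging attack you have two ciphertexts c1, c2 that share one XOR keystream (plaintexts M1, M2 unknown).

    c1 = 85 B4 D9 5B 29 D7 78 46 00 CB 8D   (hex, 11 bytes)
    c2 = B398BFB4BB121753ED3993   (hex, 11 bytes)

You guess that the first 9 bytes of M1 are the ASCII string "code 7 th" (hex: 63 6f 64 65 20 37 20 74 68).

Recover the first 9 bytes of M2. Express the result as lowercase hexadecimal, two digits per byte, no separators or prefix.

5543028ab2f24f6185

First, c1 ⊕ c2 = (M1 ⊕ K) ⊕ (M2 ⊕ K) = M1 ⊕ M2, so the key drops out. Then M2 = (M1 ⊕ M2) ⊕ M1 over the first 9 bytes.
byte 0: (85 XOR b3) XOR 63 = 36 XOR 63 = 55
byte 1: (b4 XOR 98) XOR 6f = 2c XOR 6f = 43
byte 2: (d9 XOR bf) XOR 64 = 66 XOR 64 = 02
byte 3: (5b XOR b4) XOR 65 = ef XOR 65 = 8a
byte 4: (29 XOR bb) XOR 20 = 92 XOR 20 = b2
byte 5: (d7 XOR 12) XOR 37 = c5 XOR 37 = f2
byte 6: (78 XOR 17) XOR 20 = 6f XOR 20 = 4f
byte 7: (46 XOR 53) XOR 74 = 15 XOR 74 = 61
byte 8: (00 XOR ed) XOR 68 = ed XOR 68 = 85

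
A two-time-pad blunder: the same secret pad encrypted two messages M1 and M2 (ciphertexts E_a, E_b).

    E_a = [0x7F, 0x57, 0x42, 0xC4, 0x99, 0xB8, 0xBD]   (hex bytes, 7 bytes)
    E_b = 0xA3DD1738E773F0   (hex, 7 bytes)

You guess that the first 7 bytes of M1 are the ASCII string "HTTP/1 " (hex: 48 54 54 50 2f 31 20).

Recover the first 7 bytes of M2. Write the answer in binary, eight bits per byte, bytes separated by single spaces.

10010100 11011110 00000001 10101100 01010001 11111010 01101101

First, E_a ⊕ E_b = (M1 ⊕ K) ⊕ (M2 ⊕ K) = M1 ⊕ M2, so the key drops out. Then M2 = (M1 ⊕ M2) ⊕ M1 over the first 7 bytes.
byte 0: (7f ^ a3) ^ 48 = dc ^ 48 = 94
byte 1: (57 ^ dd) ^ 54 = 8a ^ 54 = de
byte 2: (42 ^ 17) ^ 54 = 55 ^ 54 = 01
byte 3: (c4 ^ 38) ^ 50 = fc ^ 50 = ac
byte 4: (99 ^ e7) ^ 2f = 7e ^ 2f = 51
byte 5: (b8 ^ 73) ^ 31 = cb ^ 31 = fa
byte 6: (bd ^ f0) ^ 20 = 4d ^ 20 = 6d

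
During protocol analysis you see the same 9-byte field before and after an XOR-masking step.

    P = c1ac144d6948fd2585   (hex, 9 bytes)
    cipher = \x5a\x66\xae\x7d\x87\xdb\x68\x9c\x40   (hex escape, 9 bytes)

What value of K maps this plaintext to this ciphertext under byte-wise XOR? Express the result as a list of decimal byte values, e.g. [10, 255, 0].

Since cipher = P ⊕ K, XORing both sides with P gives K = P ⊕ cipher.
11000001 ⊕ 01011010 = 10011011
10101100 ⊕ 01100110 = 11001010
00010100 ⊕ 10101110 = 10111010
01001101 ⊕ 01111101 = 00110000
01101001 ⊕ 10000111 = 11101110
01001000 ⊕ 11011011 = 10010011
11111101 ⊕ 01101000 = 10010101
00100101 ⊕ 10011100 = 10111001
10000101 ⊕ 01000000 = 11000101

[155, 202, 186, 48, 238, 147, 149, 185, 197]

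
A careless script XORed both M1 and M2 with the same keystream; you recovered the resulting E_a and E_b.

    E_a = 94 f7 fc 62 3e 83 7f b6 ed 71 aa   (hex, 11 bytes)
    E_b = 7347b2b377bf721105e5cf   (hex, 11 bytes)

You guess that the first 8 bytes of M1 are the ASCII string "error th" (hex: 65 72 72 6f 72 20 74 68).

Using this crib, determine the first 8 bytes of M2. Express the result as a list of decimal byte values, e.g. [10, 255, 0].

[130, 194, 60, 190, 59, 28, 121, 207]

First, E_a ⊕ E_b = (M1 ⊕ K) ⊕ (M2 ⊕ K) = M1 ⊕ M2, so the key drops out. Then M2 = (M1 ⊕ M2) ⊕ M1 over the first 8 bytes.
byte 0: (94 xor 73) xor 65 = e7 xor 65 = 82
byte 1: (f7 xor 47) xor 72 = b0 xor 72 = c2
byte 2: (fc xor b2) xor 72 = 4e xor 72 = 3c
byte 3: (62 xor b3) xor 6f = d1 xor 6f = be
byte 4: (3e xor 77) xor 72 = 49 xor 72 = 3b
byte 5: (83 xor bf) xor 20 = 3c xor 20 = 1c
byte 6: (7f xor 72) xor 74 = 0d xor 74 = 79
byte 7: (b6 xor 11) xor 68 = a7 xor 68 = cf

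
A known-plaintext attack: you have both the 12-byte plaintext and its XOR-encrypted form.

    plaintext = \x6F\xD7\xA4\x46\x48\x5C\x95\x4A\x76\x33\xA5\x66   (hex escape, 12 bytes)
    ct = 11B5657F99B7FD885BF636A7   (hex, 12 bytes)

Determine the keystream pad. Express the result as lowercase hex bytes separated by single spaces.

7e 62 c1 39 d1 eb 68 c2 2d c5 93 c1

Since ct = plaintext ⊕ pad, XORing both sides with plaintext gives pad = plaintext ⊕ ct.
byte 0: 01101111 XOR 00010001 = 01111110
byte 1: 11010111 XOR 10110101 = 01100010
byte 2: 10100100 XOR 01100101 = 11000001
byte 3: 01000110 XOR 01111111 = 00111001
byte 4: 01001000 XOR 10011001 = 11010001
byte 5: 01011100 XOR 10110111 = 11101011
byte 6: 10010101 XOR 11111101 = 01101000
byte 7: 01001010 XOR 10001000 = 11000010
byte 8: 01110110 XOR 01011011 = 00101101
byte 9: 00110011 XOR 11110110 = 11000101
byte 10: 10100101 XOR 00110110 = 10010011
byte 11: 01100110 XOR 10100111 = 11000001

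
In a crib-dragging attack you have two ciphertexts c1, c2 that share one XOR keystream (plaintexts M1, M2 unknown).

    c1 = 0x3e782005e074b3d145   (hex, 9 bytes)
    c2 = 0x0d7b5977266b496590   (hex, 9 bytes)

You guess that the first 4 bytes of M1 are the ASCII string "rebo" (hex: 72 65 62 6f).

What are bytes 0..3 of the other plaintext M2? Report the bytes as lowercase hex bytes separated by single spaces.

First, c1 ⊕ c2 = (M1 ⊕ K) ⊕ (M2 ⊕ K) = M1 ⊕ M2, so the key drops out. Then M2 = (M1 ⊕ M2) ⊕ M1 over the first 4 bytes.
byte 0: (3e XOR 0d) XOR 72 = 33 XOR 72 = 41
byte 1: (78 XOR 7b) XOR 65 = 03 XOR 65 = 66
byte 2: (20 XOR 59) XOR 62 = 79 XOR 62 = 1b
byte 3: (05 XOR 77) XOR 6f = 72 XOR 6f = 1d

41 66 1b 1d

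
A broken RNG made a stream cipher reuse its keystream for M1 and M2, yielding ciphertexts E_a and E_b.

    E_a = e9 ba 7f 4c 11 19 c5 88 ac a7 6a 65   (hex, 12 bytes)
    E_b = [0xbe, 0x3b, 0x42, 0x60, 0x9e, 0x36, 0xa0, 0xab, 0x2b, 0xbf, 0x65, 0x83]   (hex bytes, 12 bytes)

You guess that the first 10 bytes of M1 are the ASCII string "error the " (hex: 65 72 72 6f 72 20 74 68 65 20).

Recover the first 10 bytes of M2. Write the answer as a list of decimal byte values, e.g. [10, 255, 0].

[50, 243, 79, 67, 253, 15, 17, 75, 226, 56]

First, E_a ⊕ E_b = (M1 ⊕ K) ⊕ (M2 ⊕ K) = M1 ⊕ M2, so the key drops out. Then M2 = (M1 ⊕ M2) ⊕ M1 over the first 10 bytes.
byte 0: (e9 ^ be) ^ 65 = 57 ^ 65 = 32
byte 1: (ba ^ 3b) ^ 72 = 81 ^ 72 = f3
byte 2: (7f ^ 42) ^ 72 = 3d ^ 72 = 4f
byte 3: (4c ^ 60) ^ 6f = 2c ^ 6f = 43
byte 4: (11 ^ 9e) ^ 72 = 8f ^ 72 = fd
byte 5: (19 ^ 36) ^ 20 = 2f ^ 20 = 0f
byte 6: (c5 ^ a0) ^ 74 = 65 ^ 74 = 11
byte 7: (88 ^ ab) ^ 68 = 23 ^ 68 = 4b
byte 8: (ac ^ 2b) ^ 65 = 87 ^ 65 = e2
byte 9: (a7 ^ bf) ^ 20 = 18 ^ 20 = 38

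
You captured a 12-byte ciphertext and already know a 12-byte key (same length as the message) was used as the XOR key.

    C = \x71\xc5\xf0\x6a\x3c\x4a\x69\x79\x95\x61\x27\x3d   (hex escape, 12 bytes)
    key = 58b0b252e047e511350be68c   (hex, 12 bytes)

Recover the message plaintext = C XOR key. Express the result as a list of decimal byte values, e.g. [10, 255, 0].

XOR is its own inverse, so applying the key byte-wise gives the result directly.
71 ⊕ 58 = 29
c5 ⊕ b0 = 75
f0 ⊕ b2 = 42
6a ⊕ 52 = 38
3c ⊕ e0 = dc
4a ⊕ 47 = 0d
69 ⊕ e5 = 8c
79 ⊕ 11 = 68
95 ⊕ 35 = a0
61 ⊕ 0b = 6a
27 ⊕ e6 = c1
3d ⊕ 8c = b1

[41, 117, 66, 56, 220, 13, 140, 104, 160, 106, 193, 177]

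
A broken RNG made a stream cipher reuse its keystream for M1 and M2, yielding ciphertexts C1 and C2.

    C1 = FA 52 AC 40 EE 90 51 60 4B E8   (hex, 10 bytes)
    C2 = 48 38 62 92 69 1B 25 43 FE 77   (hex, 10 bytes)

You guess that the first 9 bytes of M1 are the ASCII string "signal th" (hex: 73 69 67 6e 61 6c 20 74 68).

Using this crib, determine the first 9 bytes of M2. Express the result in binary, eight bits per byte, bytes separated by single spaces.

11000001 00000011 10101001 10111100 11100110 11100111 01010100 01010111 11011101

First, C1 ⊕ C2 = (M1 ⊕ K) ⊕ (M2 ⊕ K) = M1 ⊕ M2, so the key drops out. Then M2 = (M1 ⊕ M2) ⊕ M1 over the first 9 bytes.
byte 0: (fa ^ 48) ^ 73 = b2 ^ 73 = c1
byte 1: (52 ^ 38) ^ 69 = 6a ^ 69 = 03
byte 2: (ac ^ 62) ^ 67 = ce ^ 67 = a9
byte 3: (40 ^ 92) ^ 6e = d2 ^ 6e = bc
byte 4: (ee ^ 69) ^ 61 = 87 ^ 61 = e6
byte 5: (90 ^ 1b) ^ 6c = 8b ^ 6c = e7
byte 6: (51 ^ 25) ^ 20 = 74 ^ 20 = 54
byte 7: (60 ^ 43) ^ 74 = 23 ^ 74 = 57
byte 8: (4b ^ fe) ^ 68 = b5 ^ 68 = dd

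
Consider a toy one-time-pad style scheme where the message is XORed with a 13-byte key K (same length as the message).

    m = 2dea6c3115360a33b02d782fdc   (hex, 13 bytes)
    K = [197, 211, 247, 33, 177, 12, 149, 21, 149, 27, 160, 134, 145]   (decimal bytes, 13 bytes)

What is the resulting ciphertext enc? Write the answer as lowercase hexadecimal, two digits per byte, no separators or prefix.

e8399b10a43a9f262536d8a94d

byte 0: 2d ^ c5 = e8
byte 1: ea ^ d3 = 39
byte 2: 6c ^ f7 = 9b
byte 3: 31 ^ 21 = 10
byte 4: 15 ^ b1 = a4
byte 5: 36 ^ 0c = 3a
byte 6: 0a ^ 95 = 9f
byte 7: 33 ^ 15 = 26
byte 8: b0 ^ 95 = 25
byte 9: 2d ^ 1b = 36
byte 10: 78 ^ a0 = d8
byte 11: 2f ^ 86 = a9
byte 12: dc ^ 91 = 4d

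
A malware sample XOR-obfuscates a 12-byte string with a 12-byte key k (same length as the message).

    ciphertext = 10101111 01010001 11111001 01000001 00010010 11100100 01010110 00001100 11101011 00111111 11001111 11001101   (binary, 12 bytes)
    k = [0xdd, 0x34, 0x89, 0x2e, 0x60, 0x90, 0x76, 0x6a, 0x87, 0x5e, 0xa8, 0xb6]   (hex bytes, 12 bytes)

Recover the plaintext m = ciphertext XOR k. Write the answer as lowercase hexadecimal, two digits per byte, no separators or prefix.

7265706f727420666c61677b

10101111 XOR 11011101 = 01110010
01010001 XOR 00110100 = 01100101
11111001 XOR 10001001 = 01110000
01000001 XOR 00101110 = 01101111
00010010 XOR 01100000 = 01110010
11100100 XOR 10010000 = 01110100
01010110 XOR 01110110 = 00100000
00001100 XOR 01101010 = 01100110
11101011 XOR 10000111 = 01101100
00111111 XOR 01011110 = 01100001
11001111 XOR 10101000 = 01100111
11001101 XOR 10110110 = 01111011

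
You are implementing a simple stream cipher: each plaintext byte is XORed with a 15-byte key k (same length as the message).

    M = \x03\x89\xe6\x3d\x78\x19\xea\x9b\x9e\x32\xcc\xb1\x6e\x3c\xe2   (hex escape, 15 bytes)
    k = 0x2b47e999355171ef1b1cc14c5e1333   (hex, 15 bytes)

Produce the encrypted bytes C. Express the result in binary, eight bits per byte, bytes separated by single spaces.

00101000 11001110 00001111 10100100 01001101 01001000 10011011 01110100 10000101 00101110 00001101 11111101 00110000 00101111 11010001

XOR is its own inverse, so applying the key byte-wise gives the result directly.
03 xor 2b = 28
89 xor 47 = ce
e6 xor e9 = 0f
3d xor 99 = a4
78 xor 35 = 4d
19 xor 51 = 48
ea xor 71 = 9b
9b xor ef = 74
9e xor 1b = 85
32 xor 1c = 2e
cc xor c1 = 0d
b1 xor 4c = fd
6e xor 5e = 30
3c xor 13 = 2f
e2 xor 33 = d1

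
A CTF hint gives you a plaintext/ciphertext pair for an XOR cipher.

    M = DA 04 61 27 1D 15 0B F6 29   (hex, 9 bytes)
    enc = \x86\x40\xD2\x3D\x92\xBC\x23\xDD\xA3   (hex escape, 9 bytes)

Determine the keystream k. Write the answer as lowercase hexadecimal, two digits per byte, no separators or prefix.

5c44b31a8fa9282b8a

Since enc = M ⊕ k, XORing both sides with M gives k = M ⊕ enc.
byte 0: da xor 86 = 5c
byte 1: 04 xor 40 = 44
byte 2: 61 xor d2 = b3
byte 3: 27 xor 3d = 1a
byte 4: 1d xor 92 = 8f
byte 5: 15 xor bc = a9
byte 6: 0b xor 23 = 28
byte 7: f6 xor dd = 2b
byte 8: 29 xor a3 = 8a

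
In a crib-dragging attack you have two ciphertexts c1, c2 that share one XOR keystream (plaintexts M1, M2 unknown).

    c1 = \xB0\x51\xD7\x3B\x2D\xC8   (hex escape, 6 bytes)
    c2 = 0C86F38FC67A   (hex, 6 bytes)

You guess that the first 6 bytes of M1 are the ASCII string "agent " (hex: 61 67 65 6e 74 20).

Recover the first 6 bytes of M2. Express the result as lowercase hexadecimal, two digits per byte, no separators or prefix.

ddb041da9f92

First, c1 ⊕ c2 = (M1 ⊕ K) ⊕ (M2 ⊕ K) = M1 ⊕ M2, so the key drops out. Then M2 = (M1 ⊕ M2) ⊕ M1 over the first 6 bytes.
byte 0: (b0 XOR 0c) XOR 61 = bc XOR 61 = dd
byte 1: (51 XOR 86) XOR 67 = d7 XOR 67 = b0
byte 2: (d7 XOR f3) XOR 65 = 24 XOR 65 = 41
byte 3: (3b XOR 8f) XOR 6e = b4 XOR 6e = da
byte 4: (2d XOR c6) XOR 74 = eb XOR 74 = 9f
byte 5: (c8 XOR 7a) XOR 20 = b2 XOR 20 = 92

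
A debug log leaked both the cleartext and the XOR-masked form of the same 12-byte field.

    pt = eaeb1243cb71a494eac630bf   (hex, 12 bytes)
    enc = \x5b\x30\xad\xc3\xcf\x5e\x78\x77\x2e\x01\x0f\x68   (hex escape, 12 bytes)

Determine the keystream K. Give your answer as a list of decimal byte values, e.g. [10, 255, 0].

[177, 219, 191, 128, 4, 47, 220, 227, 196, 199, 63, 215]

Since enc = pt ⊕ K, XORing both sides with pt gives K = pt ⊕ enc.
ea ^ 5b = b1
eb ^ 30 = db
12 ^ ad = bf
43 ^ c3 = 80
cb ^ cf = 04
71 ^ 5e = 2f
a4 ^ 78 = dc
94 ^ 77 = e3
ea ^ 2e = c4
c6 ^ 01 = c7
30 ^ 0f = 3f
bf ^ 68 = d7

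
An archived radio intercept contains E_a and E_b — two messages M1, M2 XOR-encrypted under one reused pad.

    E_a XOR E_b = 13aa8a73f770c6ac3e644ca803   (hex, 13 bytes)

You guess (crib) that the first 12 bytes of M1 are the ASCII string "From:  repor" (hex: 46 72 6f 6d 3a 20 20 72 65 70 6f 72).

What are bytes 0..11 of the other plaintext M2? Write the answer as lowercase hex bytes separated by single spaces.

Since E_a ⊕ E_b = M1 ⊕ M2, XORing with the guessed M1 bytes yields the corresponding M2 bytes: M2 = (E_a ⊕ E_b) ⊕ M1.
byte 0: 13 XOR 46 = 55
byte 1: aa XOR 72 = d8
byte 2: 8a XOR 6f = e5
byte 3: 73 XOR 6d = 1e
byte 4: f7 XOR 3a = cd
byte 5: 70 XOR 20 = 50
byte 6: c6 XOR 20 = e6
byte 7: ac XOR 72 = de
byte 8: 3e XOR 65 = 5b
byte 9: 64 XOR 70 = 14
byte 10: 4c XOR 6f = 23
byte 11: a8 XOR 72 = da

55 d8 e5 1e cd 50 e6 de 5b 14 23 da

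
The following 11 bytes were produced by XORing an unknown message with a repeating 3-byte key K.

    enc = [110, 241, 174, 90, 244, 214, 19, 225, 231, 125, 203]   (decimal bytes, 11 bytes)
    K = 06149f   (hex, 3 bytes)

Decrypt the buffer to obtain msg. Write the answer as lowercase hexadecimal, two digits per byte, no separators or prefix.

The 3-byte key repeats, so the effective keystream is 06 14 9f 06 14 9f 06 14 9f 06 14.
byte 0: 6e xor 06 = 68
byte 1: f1 xor 14 = e5
byte 2: ae xor 9f = 31
byte 3: 5a xor 06 = 5c
byte 4: f4 xor 14 = e0
byte 5: d6 xor 9f = 49
byte 6: 13 xor 06 = 15
byte 7: e1 xor 14 = f5
byte 8: e7 xor 9f = 78
byte 9: 7d xor 06 = 7b
byte 10: cb xor 14 = df

68e5315ce04915f5787bdf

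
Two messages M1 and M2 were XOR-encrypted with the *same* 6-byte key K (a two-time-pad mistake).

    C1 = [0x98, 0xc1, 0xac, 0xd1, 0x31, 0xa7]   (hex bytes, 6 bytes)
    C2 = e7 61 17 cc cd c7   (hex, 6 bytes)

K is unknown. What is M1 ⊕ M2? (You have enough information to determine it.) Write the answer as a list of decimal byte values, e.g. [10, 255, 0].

[127, 160, 187, 29, 252, 96]

C1 ⊕ C2 = (M1 ⊕ K) ⊕ (M2 ⊕ K) = M1 ⊕ M2 — the shared key cancels under XOR.
98 XOR e7 = 7f
c1 XOR 61 = a0
ac XOR 17 = bb
d1 XOR cc = 1d
31 XOR cd = fc
a7 XOR c7 = 60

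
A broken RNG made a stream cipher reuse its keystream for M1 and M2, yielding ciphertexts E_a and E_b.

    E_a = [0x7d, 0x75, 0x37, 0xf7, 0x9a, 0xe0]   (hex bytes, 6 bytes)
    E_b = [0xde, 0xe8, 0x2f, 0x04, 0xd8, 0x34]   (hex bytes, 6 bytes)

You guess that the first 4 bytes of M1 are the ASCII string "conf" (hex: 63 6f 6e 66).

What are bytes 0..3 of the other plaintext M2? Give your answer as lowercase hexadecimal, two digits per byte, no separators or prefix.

c0f27695

First, E_a ⊕ E_b = (M1 ⊕ K) ⊕ (M2 ⊕ K) = M1 ⊕ M2, so the key drops out. Then M2 = (M1 ⊕ M2) ⊕ M1 over the first 4 bytes.
byte 0: (7d XOR de) XOR 63 = a3 XOR 63 = c0
byte 1: (75 XOR e8) XOR 6f = 9d XOR 6f = f2
byte 2: (37 XOR 2f) XOR 6e = 18 XOR 6e = 76
byte 3: (f7 XOR 04) XOR 66 = f3 XOR 66 = 95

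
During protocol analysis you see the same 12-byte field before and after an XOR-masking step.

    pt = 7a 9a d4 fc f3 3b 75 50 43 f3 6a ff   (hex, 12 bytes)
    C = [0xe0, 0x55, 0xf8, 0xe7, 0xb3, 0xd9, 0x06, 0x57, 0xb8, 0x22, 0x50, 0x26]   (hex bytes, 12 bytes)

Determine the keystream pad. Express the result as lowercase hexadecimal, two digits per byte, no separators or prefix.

9acf2c1b40e27307fbd13ad9

Since C = pt ⊕ pad, XORing both sides with pt gives pad = pt ⊕ C.
byte 0: 7a xor e0 = 9a
byte 1: 9a xor 55 = cf
byte 2: d4 xor f8 = 2c
byte 3: fc xor e7 = 1b
byte 4: f3 xor b3 = 40
byte 5: 3b xor d9 = e2
byte 6: 75 xor 06 = 73
byte 7: 50 xor 57 = 07
byte 8: 43 xor b8 = fb
byte 9: f3 xor 22 = d1
byte 10: 6a xor 50 = 3a
byte 11: ff xor 26 = d9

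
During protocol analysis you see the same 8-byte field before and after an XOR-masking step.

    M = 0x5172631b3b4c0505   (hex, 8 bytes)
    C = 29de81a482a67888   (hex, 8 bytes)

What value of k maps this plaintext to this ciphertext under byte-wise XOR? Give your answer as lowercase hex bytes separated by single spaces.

Since C = M ⊕ k, XORing both sides with M gives k = M ⊕ C.
byte 0: 01010001 ⊕ 00101001 = 01111000
byte 1: 01110010 ⊕ 11011110 = 10101100
byte 2: 01100011 ⊕ 10000001 = 11100010
byte 3: 00011011 ⊕ 10100100 = 10111111
byte 4: 00111011 ⊕ 10000010 = 10111001
byte 5: 01001100 ⊕ 10100110 = 11101010
byte 6: 00000101 ⊕ 01111000 = 01111101
byte 7: 00000101 ⊕ 10001000 = 10001101

78 ac e2 bf b9 ea 7d 8d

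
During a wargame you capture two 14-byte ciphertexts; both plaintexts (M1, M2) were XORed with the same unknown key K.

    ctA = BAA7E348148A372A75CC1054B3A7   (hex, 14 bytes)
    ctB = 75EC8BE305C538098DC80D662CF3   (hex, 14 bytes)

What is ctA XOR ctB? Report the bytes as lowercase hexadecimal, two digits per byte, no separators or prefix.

ctA ⊕ ctB = (M1 ⊕ K) ⊕ (M2 ⊕ K) = M1 ⊕ M2 — the shared key cancels under XOR.
ba xor 75 = cf
a7 xor ec = 4b
e3 xor 8b = 68
48 xor e3 = ab
14 xor 05 = 11
8a xor c5 = 4f
37 xor 38 = 0f
2a xor 09 = 23
75 xor 8d = f8
cc xor c8 = 04
10 xor 0d = 1d
54 xor 66 = 32
b3 xor 2c = 9f
a7 xor f3 = 54

cf4b68ab114f0f23f8041d329f54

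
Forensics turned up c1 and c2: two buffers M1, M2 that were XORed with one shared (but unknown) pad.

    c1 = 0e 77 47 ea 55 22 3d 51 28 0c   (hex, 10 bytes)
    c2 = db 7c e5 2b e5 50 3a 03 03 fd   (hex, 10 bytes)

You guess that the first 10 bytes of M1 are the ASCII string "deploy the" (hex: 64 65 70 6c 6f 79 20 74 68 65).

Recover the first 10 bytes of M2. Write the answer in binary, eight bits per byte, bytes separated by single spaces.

First, c1 ⊕ c2 = (M1 ⊕ K) ⊕ (M2 ⊕ K) = M1 ⊕ M2, so the key drops out. Then M2 = (M1 ⊕ M2) ⊕ M1 over the first 10 bytes.
byte 0: (0e xor db) xor 64 = d5 xor 64 = b1
byte 1: (77 xor 7c) xor 65 = 0b xor 65 = 6e
byte 2: (47 xor e5) xor 70 = a2 xor 70 = d2
byte 3: (ea xor 2b) xor 6c = c1 xor 6c = ad
byte 4: (55 xor e5) xor 6f = b0 xor 6f = df
byte 5: (22 xor 50) xor 79 = 72 xor 79 = 0b
byte 6: (3d xor 3a) xor 20 = 07 xor 20 = 27
byte 7: (51 xor 03) xor 74 = 52 xor 74 = 26
byte 8: (28 xor 03) xor 68 = 2b xor 68 = 43
byte 9: (0c xor fd) xor 65 = f1 xor 65 = 94

10110001 01101110 11010010 10101101 11011111 00001011 00100111 00100110 01000011 10010100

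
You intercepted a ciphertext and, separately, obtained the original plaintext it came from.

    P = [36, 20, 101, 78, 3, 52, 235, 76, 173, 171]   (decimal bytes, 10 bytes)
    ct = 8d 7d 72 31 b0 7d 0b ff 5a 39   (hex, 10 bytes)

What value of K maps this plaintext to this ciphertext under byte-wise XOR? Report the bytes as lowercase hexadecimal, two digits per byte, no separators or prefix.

Since ct = P ⊕ K, XORing both sides with P gives K = P ⊕ ct.
byte 0:  36 xor 141 = 169
byte 1:  20 xor 125 = 105
byte 2: 101 xor 114 =  23
byte 3:  78 xor  49 = 127
byte 4:   3 xor 176 = 179
byte 5:  52 xor 125 =  73
byte 6: 235 xor  11 = 224
byte 7:  76 xor 255 = 179
byte 8: 173 xor  90 = 247
byte 9: 171 xor  57 = 146

a969177fb349e0b3f792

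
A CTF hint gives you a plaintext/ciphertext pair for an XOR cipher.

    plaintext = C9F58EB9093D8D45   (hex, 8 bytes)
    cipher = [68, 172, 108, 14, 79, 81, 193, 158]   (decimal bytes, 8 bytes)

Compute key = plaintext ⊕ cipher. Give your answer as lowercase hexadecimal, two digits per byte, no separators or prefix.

8d59e2b7466c4cdb

Since cipher = plaintext ⊕ key, XORing both sides with plaintext gives key = plaintext ⊕ cipher.
c9 ⊕ 44 = 8d
f5 ⊕ ac = 59
8e ⊕ 6c = e2
b9 ⊕ 0e = b7
09 ⊕ 4f = 46
3d ⊕ 51 = 6c
8d ⊕ c1 = 4c
45 ⊕ 9e = db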